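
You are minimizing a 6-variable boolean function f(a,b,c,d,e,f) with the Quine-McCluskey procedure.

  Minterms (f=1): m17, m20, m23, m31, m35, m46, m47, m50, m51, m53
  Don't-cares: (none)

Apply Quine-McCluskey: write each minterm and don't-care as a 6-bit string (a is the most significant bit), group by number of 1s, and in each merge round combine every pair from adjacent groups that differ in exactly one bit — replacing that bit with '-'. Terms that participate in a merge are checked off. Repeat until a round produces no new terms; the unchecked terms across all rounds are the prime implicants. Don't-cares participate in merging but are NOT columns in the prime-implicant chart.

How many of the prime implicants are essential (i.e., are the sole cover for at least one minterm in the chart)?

size-2^0 implicants → 010001  010100  010111(✓)  011111(✓)  100011(✓)  101110(✓)  101111(✓)  110010(✓)  110011(✓)  110101
size-2^1 implicants → 01-111  1-0011  10111-  11001-
Unchecked terms (primes): 01-111, 010001, 010100, 1-0011, 10111-, 11001-, 110101
Minterm coverage:
  m17 ⊆ 010001 [E]
  m20 ⊆ 010100 [E]
  m23 ⊆ 01-111 [E]
  m31 ⊆ 01-111 [E]
  m35 ⊆ 1-0011 [E]
  m46 ⊆ 10111- [E]
  m47 ⊆ 10111- [E]
  m50 ⊆ 11001- [E]
  m51 ⊆ 1-0011,11001-
  m53 ⊆ 110101 [E]
E = {01-111, 010001, 010100, 1-0011, 10111-, 11001-, 110101}

7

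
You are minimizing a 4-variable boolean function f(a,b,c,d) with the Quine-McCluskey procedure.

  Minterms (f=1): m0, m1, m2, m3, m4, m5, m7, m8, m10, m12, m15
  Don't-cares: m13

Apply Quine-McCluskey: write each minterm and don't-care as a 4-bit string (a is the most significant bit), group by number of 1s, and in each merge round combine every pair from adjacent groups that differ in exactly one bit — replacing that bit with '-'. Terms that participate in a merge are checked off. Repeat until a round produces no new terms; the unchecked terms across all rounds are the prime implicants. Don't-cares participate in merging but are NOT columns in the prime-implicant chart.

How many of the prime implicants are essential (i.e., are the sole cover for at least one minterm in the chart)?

size-2^0 implicants → 0000(✓)  0001(✓)  0010(✓)  0011(✓)  0100(✓)  0101(✓)  0111(✓)  1000(✓)  1010(✓)  1100(✓)  1101(✓)  1111(✓)
size-2^1 implicants → -000(✓)  -010(✓)  -100(✓)  -101(✓)  -111(✓)  0-00(✓)  0-01(✓)  0-11(✓)  00-0(✓)  00-1(✓)  000-(✓)  001-(✓)  01-1(✓)  010-(✓)  1-00(✓)  10-0(✓)  11-1(✓)  110-(✓)
size-2^2 implicants → --00  -0-0  -1-1  -10-  0--1  0-0-  00--
Unchecked terms (primes): --00, -0-0, -1-1, -10-, 0--1, 0-0-, 00--
Minterm coverage:
  m0 ⊆ --00,-0-0,0-0-,00--
  m1 ⊆ 0--1,0-0-,00--
  m2 ⊆ -0-0,00--
  m3 ⊆ 0--1,00--
  m4 ⊆ --00,-10-,0-0-
  m5 ⊆ -1-1,-10-,0--1,0-0-
  m7 ⊆ -1-1,0--1
  m8 ⊆ --00,-0-0
  m10 ⊆ -0-0 [E]
  m12 ⊆ --00,-10-
  m15 ⊆ -1-1 [E]
E = {-0-0, -1-1}

2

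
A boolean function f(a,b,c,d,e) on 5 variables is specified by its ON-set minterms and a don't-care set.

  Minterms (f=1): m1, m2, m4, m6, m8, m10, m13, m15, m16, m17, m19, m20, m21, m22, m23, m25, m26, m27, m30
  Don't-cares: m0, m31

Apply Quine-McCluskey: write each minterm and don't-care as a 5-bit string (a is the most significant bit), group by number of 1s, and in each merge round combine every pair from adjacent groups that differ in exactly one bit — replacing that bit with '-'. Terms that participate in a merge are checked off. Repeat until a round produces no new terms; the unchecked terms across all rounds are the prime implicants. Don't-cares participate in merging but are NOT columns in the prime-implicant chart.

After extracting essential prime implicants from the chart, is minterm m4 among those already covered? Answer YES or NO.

NO

Round 0: 00000✓ 00001✓ 00010✓ 00100✓ 00110✓ 01000✓ 01010✓ 01101✓ 01111✓ 10000✓ 10001✓ 10011✓ 10100✓ 10101✓ 10110✓ 10111✓ 11001✓ 11010✓ 11011✓ 11110✓ 11111✓
Round 1: -0000✓ -0001✓ -0100✓ -0110✓ -1010 -1111 0-000✓ 0-010✓ 00-00✓ 00-10✓ 000-0✓ 0000-✓ 001-0✓ 010-0✓ 011-1 1-001✓ 1-011✓ 1-110✓ 1-111✓ 10-00✓ 10-01✓ 10-11✓ 100-1✓ 1000-✓ 101-0✓ 101-1✓ 1010-✓ 1011-✓ 11-10✓ 11-11✓ 110-1✓ 1101-✓ 1111-✓
Round 2: -0-00 -000- -01-0 0-0-0 00--0 1--11 1-0-1 1-11- 10--1 10-0- 101-- 11-1-
PIs = {-0-00, -000-, -01-0, -1010, -1111, 0-0-0, 00--0, 011-1, 1--11, 1-0-1, 1-11-, 10--1, 10-0-, 101--, 11-1-}
Coverage chart:
  m1: -000- ←essential
  m2: 0-0-0,00--0
  m4: -0-00,-01-0,00--0
  m6: -01-0,00--0
  m8: 0-0-0 ←essential
  m10: -1010,0-0-0
  m13: 011-1 ←essential
  m15: -1111,011-1
  m16: -0-00,-000-,10-0-
  m17: -000-,1-0-1,10--1,10-0-
  m19: 1--11,1-0-1,10--1
  m20: -0-00,-01-0,10-0-,101--
  m21: 10--1,10-0-,101--
  m22: -01-0,1-11-,101--
  m23: 1--11,1-11-,10--1,101--
  m25: 1-0-1 ←essential
  m26: -1010,11-1-
  m27: 1--11,1-0-1,11-1-
  m30: 1-11-,11-1-
Essential: -000-, 0-0-0, 011-1, 1-0-1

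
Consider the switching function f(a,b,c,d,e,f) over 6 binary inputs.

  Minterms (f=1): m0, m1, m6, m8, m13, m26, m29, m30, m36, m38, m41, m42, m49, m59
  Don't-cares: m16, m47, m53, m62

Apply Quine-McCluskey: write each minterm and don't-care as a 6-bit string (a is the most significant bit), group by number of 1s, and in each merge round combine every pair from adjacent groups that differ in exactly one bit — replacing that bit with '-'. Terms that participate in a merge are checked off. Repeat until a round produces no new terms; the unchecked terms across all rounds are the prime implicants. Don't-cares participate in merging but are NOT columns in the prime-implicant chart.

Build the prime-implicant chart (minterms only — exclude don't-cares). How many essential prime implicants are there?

size-2^0 implicants → 000000(✓)  000001(✓)  000110(✓)  001000(✓)  001101(✓)  010000(✓)  011010(✓)  011101(✓)  011110(✓)  100100(✓)  100110(✓)  101001  101010  101111  110001(✓)  110101(✓)  111011  111110(✓)
size-2^1 implicants → -00110  -11110  0-0000  0-1101  00-000  00000-  011-10  1001-0  110-01
Unchecked terms (primes): -00110, -11110, 0-0000, 0-1101, 00-000, 00000-, 011-10, 1001-0, 101001, 101010, 101111, 110-01, 111011
Minterm coverage:
  m0 ⊆ 0-0000,00-000,00000-
  m1 ⊆ 00000- [E]
  m6 ⊆ -00110 [E]
  m8 ⊆ 00-000 [E]
  m13 ⊆ 0-1101 [E]
  m26 ⊆ 011-10 [E]
  m29 ⊆ 0-1101 [E]
  m30 ⊆ -11110,011-10
  m36 ⊆ 1001-0 [E]
  m38 ⊆ -00110,1001-0
  m41 ⊆ 101001 [E]
  m42 ⊆ 101010 [E]
  m49 ⊆ 110-01 [E]
  m59 ⊆ 111011 [E]
E = {-00110, 0-1101, 00-000, 00000-, 011-10, 1001-0, 101001, 101010, 110-01, 111011}

10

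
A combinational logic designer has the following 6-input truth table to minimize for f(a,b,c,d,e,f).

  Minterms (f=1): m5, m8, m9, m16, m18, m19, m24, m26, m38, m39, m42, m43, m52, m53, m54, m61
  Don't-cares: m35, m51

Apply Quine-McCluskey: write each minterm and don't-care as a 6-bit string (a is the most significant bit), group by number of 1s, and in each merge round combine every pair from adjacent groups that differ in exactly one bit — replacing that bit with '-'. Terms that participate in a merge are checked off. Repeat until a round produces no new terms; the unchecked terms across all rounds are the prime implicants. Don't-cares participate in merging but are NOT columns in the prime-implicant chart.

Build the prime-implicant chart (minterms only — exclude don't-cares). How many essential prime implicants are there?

Round 0: 000101 001000✓ 001001✓ 010000✓ 010010✓ 010011✓ 011000✓ 011010✓ 100011✓ 100110✓ 100111✓ 101010✓ 101011✓ 110011✓ 110100✓ 110101✓ 110110✓ 111101✓
Round 1: -10011 0-1000 00100- 01-000✓ 01-010✓ 0100-0✓ 01001- 0110-0✓ 1-0011 1-0110 10-011 100-11 10011- 10101- 11-101 1101-0 11010-
Round 2: 01-0-0
PIs = {-10011, 0-1000, 000101, 00100-, 01-0-0, 01001-, 1-0011, 1-0110, 10-011, 100-11, 10011-, 10101-, 11-101, 1101-0, 11010-}
Coverage chart:
  m5: 000101 ←essential
  m8: 0-1000,00100-
  m9: 00100- ←essential
  m16: 01-0-0 ←essential
  m18: 01-0-0,01001-
  m19: -10011,01001-
  m24: 0-1000,01-0-0
  m26: 01-0-0 ←essential
  m38: 1-0110,10011-
  m39: 100-11,10011-
  m42: 10101- ←essential
  m43: 10-011,10101-
  m52: 1101-0,11010-
  m53: 11-101,11010-
  m54: 1-0110,1101-0
  m61: 11-101 ←essential
Essential: 000101, 00100-, 01-0-0, 10101-, 11-101

5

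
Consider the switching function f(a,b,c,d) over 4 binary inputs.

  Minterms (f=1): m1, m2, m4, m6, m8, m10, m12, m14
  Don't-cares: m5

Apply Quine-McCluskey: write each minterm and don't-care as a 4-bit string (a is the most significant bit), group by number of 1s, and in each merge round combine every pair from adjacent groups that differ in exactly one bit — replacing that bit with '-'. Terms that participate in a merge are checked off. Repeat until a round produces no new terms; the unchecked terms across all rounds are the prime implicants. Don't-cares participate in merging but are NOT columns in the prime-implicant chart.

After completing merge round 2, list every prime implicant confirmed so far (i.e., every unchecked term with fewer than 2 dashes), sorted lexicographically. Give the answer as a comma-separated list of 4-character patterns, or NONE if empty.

size-2^0 implicants → 0001(✓)  0010(✓)  0100(✓)  0101(✓)  0110(✓)  1000(✓)  1010(✓)  1100(✓)  1110(✓)
size-2^1 implicants → -010(✓)  -100(✓)  -110(✓)  0-01  0-10(✓)  01-0(✓)  010-  1-00(✓)  1-10(✓)  10-0(✓)  11-0(✓)
size-2^2 implicants → --10  -1-0  1--0
Unchecked terms (primes): --10, -1-0, 0-01, 010-, 1--0

0-01, 010-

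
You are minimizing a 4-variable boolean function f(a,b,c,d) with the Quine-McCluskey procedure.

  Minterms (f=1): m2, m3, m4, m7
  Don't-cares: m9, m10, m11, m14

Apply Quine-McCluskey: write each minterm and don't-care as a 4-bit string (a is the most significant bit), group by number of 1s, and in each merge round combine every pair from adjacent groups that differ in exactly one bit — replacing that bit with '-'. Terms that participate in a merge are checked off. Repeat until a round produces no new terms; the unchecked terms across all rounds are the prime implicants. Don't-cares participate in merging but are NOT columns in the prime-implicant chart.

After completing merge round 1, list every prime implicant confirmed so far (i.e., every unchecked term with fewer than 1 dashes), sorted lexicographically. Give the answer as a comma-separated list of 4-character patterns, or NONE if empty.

0100

Round 0: 0010✓ 0011✓ 0100 0111✓ 1001✓ 1010✓ 1011✓ 1110✓
Round 1: -010✓ -011✓ 0-11 001-✓ 1-10 10-1 101-✓
Round 2: -01-
PIs = {-01-, 0-11, 0100, 1-10, 10-1}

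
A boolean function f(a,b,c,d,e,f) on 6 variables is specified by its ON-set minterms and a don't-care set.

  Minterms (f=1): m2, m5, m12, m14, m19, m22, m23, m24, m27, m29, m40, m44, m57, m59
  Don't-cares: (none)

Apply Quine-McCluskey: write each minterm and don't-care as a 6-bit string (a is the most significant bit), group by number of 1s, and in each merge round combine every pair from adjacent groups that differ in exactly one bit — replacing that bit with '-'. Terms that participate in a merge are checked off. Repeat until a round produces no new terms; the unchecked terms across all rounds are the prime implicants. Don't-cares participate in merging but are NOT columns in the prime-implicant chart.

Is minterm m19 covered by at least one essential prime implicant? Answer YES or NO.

NO

Round 0: 000010 000101 001100✓ 001110✓ 010011✓ 010110✓ 010111✓ 011000 011011✓ 011101 101000✓ 101100✓ 111001✓ 111011✓
Round 1: -01100 -11011 0011-0 01-011 010-11 01011- 101-00 1110-1
PIs = {-01100, -11011, 000010, 000101, 0011-0, 01-011, 010-11, 01011-, 011000, 011101, 101-00, 1110-1}
Coverage chart:
  m2: 000010 ←essential
  m5: 000101 ←essential
  m12: -01100,0011-0
  m14: 0011-0 ←essential
  m19: 01-011,010-11
  m22: 01011- ←essential
  m23: 010-11,01011-
  m24: 011000 ←essential
  m27: -11011,01-011
  m29: 011101 ←essential
  m40: 101-00 ←essential
  m44: -01100,101-00
  m57: 1110-1 ←essential
  m59: -11011,1110-1
Essential: 000010, 000101, 0011-0, 01011-, 011000, 011101, 101-00, 1110-1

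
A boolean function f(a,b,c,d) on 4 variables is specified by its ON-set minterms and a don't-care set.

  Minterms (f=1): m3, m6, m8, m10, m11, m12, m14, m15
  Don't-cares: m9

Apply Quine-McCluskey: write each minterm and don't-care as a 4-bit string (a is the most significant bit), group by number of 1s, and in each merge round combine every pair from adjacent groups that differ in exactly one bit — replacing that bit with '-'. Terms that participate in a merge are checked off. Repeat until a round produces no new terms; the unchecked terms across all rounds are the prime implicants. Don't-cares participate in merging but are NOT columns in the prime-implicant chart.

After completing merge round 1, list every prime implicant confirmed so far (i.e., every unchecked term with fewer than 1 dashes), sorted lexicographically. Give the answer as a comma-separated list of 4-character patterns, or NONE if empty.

NONE

size-2^0 implicants → 0011(✓)  0110(✓)  1000(✓)  1001(✓)  1010(✓)  1011(✓)  1100(✓)  1110(✓)  1111(✓)
size-2^1 implicants → -011  -110  1-00(✓)  1-10(✓)  1-11(✓)  10-0(✓)  10-1(✓)  100-(✓)  101-(✓)  11-0(✓)  111-(✓)
size-2^2 implicants → 1--0  1-1-  10--
Unchecked terms (primes): -011, -110, 1--0, 1-1-, 10--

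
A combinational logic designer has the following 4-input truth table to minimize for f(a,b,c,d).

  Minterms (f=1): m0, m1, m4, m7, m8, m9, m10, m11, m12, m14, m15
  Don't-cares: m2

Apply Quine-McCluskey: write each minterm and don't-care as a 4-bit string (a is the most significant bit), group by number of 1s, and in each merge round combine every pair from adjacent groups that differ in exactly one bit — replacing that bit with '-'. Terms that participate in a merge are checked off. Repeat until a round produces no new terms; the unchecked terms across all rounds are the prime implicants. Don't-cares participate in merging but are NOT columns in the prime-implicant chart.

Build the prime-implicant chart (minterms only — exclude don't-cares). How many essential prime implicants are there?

Round 0: 0000✓ 0001✓ 0010✓ 0100✓ 0111✓ 1000✓ 1001✓ 1010✓ 1011✓ 1100✓ 1110✓ 1111✓
Round 1: -000✓ -001✓ -010✓ -100✓ -111 0-00✓ 00-0✓ 000-✓ 1-00✓ 1-10✓ 1-11✓ 10-0✓ 10-1✓ 100-✓ 101-✓ 11-0✓ 111-✓
Round 2: --00 -0-0 -00- 1--0 1-1- 10--
PIs = {--00, -0-0, -00-, -111, 1--0, 1-1-, 10--}
Coverage chart:
  m0: --00,-0-0,-00-
  m1: -00- ←essential
  m4: --00 ←essential
  m7: -111 ←essential
  m8: --00,-0-0,-00-,1--0,10--
  m9: -00-,10--
  m10: -0-0,1--0,1-1-,10--
  m11: 1-1-,10--
  m12: --00,1--0
  m14: 1--0,1-1-
  m15: -111,1-1-
Essential: --00, -00-, -111

3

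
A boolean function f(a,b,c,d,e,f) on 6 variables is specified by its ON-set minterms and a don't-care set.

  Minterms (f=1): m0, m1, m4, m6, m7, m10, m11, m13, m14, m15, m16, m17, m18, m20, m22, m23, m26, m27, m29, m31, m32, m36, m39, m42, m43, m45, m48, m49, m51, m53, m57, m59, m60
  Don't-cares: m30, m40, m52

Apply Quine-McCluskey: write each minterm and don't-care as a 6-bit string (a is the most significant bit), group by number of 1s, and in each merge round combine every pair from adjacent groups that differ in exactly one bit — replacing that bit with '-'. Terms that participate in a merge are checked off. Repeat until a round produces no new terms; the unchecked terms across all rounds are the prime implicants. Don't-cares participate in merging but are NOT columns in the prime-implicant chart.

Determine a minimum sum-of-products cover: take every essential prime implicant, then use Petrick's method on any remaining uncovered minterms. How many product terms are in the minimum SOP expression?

12

Round 0: 000000✓ 000001✓ 000100✓ 000110✓ 000111✓ 001010✓ 001011✓ 001101✓ 001110✓ 001111✓ 010000✓ 010001✓ 010010✓ 010100✓ 010110✓ 010111✓ 011010✓ 011011✓ 011101✓ 011110✓ 011111✓ 100000✓ 100100✓ 100111✓ 101000✓ 101010✓ 101011✓ 101101✓ 110000✓ 110001✓ 110011✓ 110100✓ 110101✓ 111001✓ 111011✓ 111100✓
Round 1: -00000✓ -00100✓ -00111 -01010✓ -01011✓ -01101 -10000✓ -10001✓ -10100✓ -11011✓ 0-0000✓ 0-0001✓ 0-0100✓ 0-0110✓ 0-0111✓ 0-1010✓ 0-1011✓ 0-1101✓ 0-1110✓ 0-1111✓ 00-110✓ 00-111✓ 000-00✓ 00000-✓ 0001-0✓ 00011-✓ 001-10✓ 001-11✓ 00101-✓ 0011-1✓ 00111-✓ 01-010✓ 01-110✓ 01-111✓ 010-00✓ 010-10✓ 0100-0✓ 01000-✓ 0101-0✓ 01011-✓ 011-10✓ 011-11✓ 01101-✓ 0111-1✓ 01111-✓ 1-0000✓ 1-0100✓ 1-1011✓ 10-000 100-00✓ 1010-0 10101-✓ 11-001✓ 11-011✓ 11-100 110-00✓ 110-01✓ 1100-1✓ 11000-✓ 11010-✓ 1110-1✓
Round 2: --0000✓ --0100✓ --1011 -00-00✓ -0101- -10-00✓ -1000- 0--110✓ 0--111✓ 0-0-00✓ 0-000- 0-01-0 0-011-✓ 0-1-10✓ 0-1-11✓ 0-101-✓ 0-11-1 0-111-✓ 00-11-✓ 001-1-✓ 01--10 01-11-✓ 010--0 011-1-✓ 1-0-00✓ 11-0-1 110-0-
Round 3: --0-00 0--11- 0-1-1-
PIs = {--0-00, --1011, -00111, -0101-, -01101, -1000-, 0--11-, 0-000-, 0-01-0, 0-1-1-, 0-11-1, 01--10, 010--0, 10-000, 1010-0, 11-0-1, 11-100, 110-0-}
Coverage chart:
  m0: --0-00,0-000-
  m1: 0-000- ←essential
  m4: --0-00,0-01-0
  m6: 0--11-,0-01-0
  m7: -00111,0--11-
  m10: -0101-,0-1-1-
  m11: --1011,-0101-,0-1-1-
  m13: -01101,0-11-1
  m14: 0--11-,0-1-1-
  m15: 0--11-,0-1-1-,0-11-1
  m16: --0-00,-1000-,0-000-,010--0
  m17: -1000-,0-000-
  m18: 01--10,010--0
  m20: --0-00,0-01-0,010--0
  m22: 0--11-,0-01-0,01--10,010--0
  m23: 0--11- ←essential
  m26: 0-1-1-,01--10
  m27: --1011,0-1-1-
  m29: 0-11-1 ←essential
  m31: 0--11-,0-1-1-,0-11-1
  m32: --0-00,10-000
  m36: --0-00 ←essential
  m39: -00111 ←essential
  m42: -0101-,1010-0
  m43: --1011,-0101-
  m45: -01101 ←essential
  m48: --0-00,-1000-,110-0-
  m49: -1000-,11-0-1,110-0-
  m51: 11-0-1 ←essential
  m53: 110-0- ←essential
  m57: 11-0-1 ←essential
  m59: --1011,11-0-1
  m60: 11-100 ←essential
Essential: --0-00, -00111, -01101, 0--11-, 0-000-, 0-11-1, 11-0-1, 11-100, 110-0-
Petrick residual → --1011, -0101-, 01--10
Min cover (12 terms): c'e'f' + cd'ef + b'c'def + b'cd'e + b'cde'f + a'de + a'c'd'e' + a'cdf + a'bef' + abd'f + abde'f' + abc'e'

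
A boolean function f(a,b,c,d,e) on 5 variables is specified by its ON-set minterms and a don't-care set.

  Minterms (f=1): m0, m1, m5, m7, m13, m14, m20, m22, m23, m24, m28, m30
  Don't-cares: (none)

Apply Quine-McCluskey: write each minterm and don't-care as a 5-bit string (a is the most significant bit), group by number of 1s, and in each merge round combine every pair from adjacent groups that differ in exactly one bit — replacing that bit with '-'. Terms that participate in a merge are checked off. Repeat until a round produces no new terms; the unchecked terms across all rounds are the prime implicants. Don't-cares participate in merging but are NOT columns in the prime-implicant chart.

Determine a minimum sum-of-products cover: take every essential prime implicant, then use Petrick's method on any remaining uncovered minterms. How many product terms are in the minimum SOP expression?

size-2^0 implicants → 00000(✓)  00001(✓)  00101(✓)  00111(✓)  01101(✓)  01110(✓)  10100(✓)  10110(✓)  10111(✓)  11000(✓)  11100(✓)  11110(✓)
size-2^1 implicants → -0111  -1110  0-101  00-01  0000-  001-1  1-100(✓)  1-110(✓)  101-0(✓)  1011-  11-00  111-0(✓)
size-2^2 implicants → 1-1-0
Unchecked terms (primes): -0111, -1110, 0-101, 00-01, 0000-, 001-1, 1-1-0, 1011-, 11-00
Minterm coverage:
  m0 ⊆ 0000- [E]
  m1 ⊆ 00-01,0000-
  m5 ⊆ 0-101,00-01,001-1
  m7 ⊆ -0111,001-1
  m13 ⊆ 0-101 [E]
  m14 ⊆ -1110 [E]
  m20 ⊆ 1-1-0 [E]
  m22 ⊆ 1-1-0,1011-
  m23 ⊆ -0111,1011-
  m24 ⊆ 11-00 [E]
  m28 ⊆ 1-1-0,11-00
  m30 ⊆ -1110,1-1-0
E = {-1110, 0-101, 0000-, 1-1-0, 11-00}
Petrick residual → -0111
Cover = b'cde + bcde' + a'cd'e + a'b'c'd' + ace' + abd'e'  |cover|=6

6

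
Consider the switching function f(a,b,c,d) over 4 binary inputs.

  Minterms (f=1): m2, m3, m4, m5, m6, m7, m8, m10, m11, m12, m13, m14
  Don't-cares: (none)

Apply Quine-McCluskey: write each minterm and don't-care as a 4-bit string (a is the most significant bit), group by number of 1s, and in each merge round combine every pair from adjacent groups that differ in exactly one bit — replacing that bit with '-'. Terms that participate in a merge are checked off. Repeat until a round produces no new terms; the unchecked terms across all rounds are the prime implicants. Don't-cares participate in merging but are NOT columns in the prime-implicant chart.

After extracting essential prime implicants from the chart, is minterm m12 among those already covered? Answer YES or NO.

[col 0] 0010*, 0011*, 0100*, 0101*, 0110*, 0111*, 1000*, 1010*, 1011*, 1100*, 1101*, 1110*
[col 1] -010*, -011*, -100*, -101*, -110*, 0-10*, 0-11*, 001-*, 01-0*, 01-1*, 010-*, 011-*, 1-00*, 1-10*, 10-0*, 101-*, 11-0*, 110-*
[col 2] --10, -01-, -1-0, -10-, 0-1-, 01--, 1--0
Prime implicants: --10, -01-, -1-0, -10-, 0-1-, 01--, 1--0
PI chart (minterm → PIs covering it):
  2 | --10,-01-,0-1-
  3 | -01-,0-1-
  4 | -1-0,-10-,01--
  5 | -10-,01--
  6 | --10,-1-0,0-1-,01--
  7 | 0-1-,01--
  8 | 1--0  (sole → essential)
  10 | --10,-01-,1--0
  11 | -01-  (sole → essential)
  12 | -1-0,-10-,1--0
  13 | -10-  (sole → essential)
  14 | --10,-1-0,1--0
Essential prime implicants: -01-, -10-, 1--0

YES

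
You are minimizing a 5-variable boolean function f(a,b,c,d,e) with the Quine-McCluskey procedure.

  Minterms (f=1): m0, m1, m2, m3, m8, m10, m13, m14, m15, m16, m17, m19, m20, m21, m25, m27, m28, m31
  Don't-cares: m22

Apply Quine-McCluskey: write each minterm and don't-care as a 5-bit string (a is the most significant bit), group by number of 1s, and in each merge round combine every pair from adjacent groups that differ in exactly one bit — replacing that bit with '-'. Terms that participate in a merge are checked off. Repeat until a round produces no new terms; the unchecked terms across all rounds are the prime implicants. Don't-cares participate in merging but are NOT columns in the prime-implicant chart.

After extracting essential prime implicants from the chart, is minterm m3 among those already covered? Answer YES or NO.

size-2^0 implicants → 00000(✓)  00001(✓)  00010(✓)  00011(✓)  01000(✓)  01010(✓)  01101(✓)  01110(✓)  01111(✓)  10000(✓)  10001(✓)  10011(✓)  10100(✓)  10101(✓)  10110(✓)  11001(✓)  11011(✓)  11100(✓)  11111(✓)
size-2^1 implicants → -0000(✓)  -0001(✓)  -0011(✓)  -1111  0-000(✓)  0-010(✓)  000-0(✓)  000-1(✓)  0000-(✓)  0001-(✓)  01-10  010-0(✓)  011-1  0111-  1-001(✓)  1-011(✓)  1-100  10-00(✓)  10-01(✓)  100-1(✓)  1000-(✓)  101-0  1010-(✓)  11-11  110-1(✓)
size-2^2 implicants → -00-1  -000-  0-0-0  000--  1-0-1  10-0-
Unchecked terms (primes): -00-1, -000-, -1111, 0-0-0, 000--, 01-10, 011-1, 0111-, 1-0-1, 1-100, 10-0-, 101-0, 11-11
Minterm coverage:
  m0 ⊆ -000-,0-0-0,000--
  m1 ⊆ -00-1,-000-,000--
  m2 ⊆ 0-0-0,000--
  m3 ⊆ -00-1,000--
  m8 ⊆ 0-0-0 [E]
  m10 ⊆ 0-0-0,01-10
  m13 ⊆ 011-1 [E]
  m14 ⊆ 01-10,0111-
  m15 ⊆ -1111,011-1,0111-
  m16 ⊆ -000-,10-0-
  m17 ⊆ -00-1,-000-,1-0-1,10-0-
  m19 ⊆ -00-1,1-0-1
  m20 ⊆ 1-100,10-0-,101-0
  m21 ⊆ 10-0- [E]
  m25 ⊆ 1-0-1 [E]
  m27 ⊆ 1-0-1,11-11
  m28 ⊆ 1-100 [E]
  m31 ⊆ -1111,11-11
E = {0-0-0, 011-1, 1-0-1, 1-100, 10-0-}

NO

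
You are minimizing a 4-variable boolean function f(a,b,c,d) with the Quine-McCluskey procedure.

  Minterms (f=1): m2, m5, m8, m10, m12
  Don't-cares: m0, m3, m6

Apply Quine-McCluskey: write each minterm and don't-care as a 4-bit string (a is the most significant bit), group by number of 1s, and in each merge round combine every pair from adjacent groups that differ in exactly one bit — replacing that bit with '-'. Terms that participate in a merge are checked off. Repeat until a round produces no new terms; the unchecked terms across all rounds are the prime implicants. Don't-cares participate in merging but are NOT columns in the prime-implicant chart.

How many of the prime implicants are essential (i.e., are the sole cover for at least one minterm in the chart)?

Round 0: 0000✓ 0010✓ 0011✓ 0101 0110✓ 1000✓ 1010✓ 1100✓
Round 1: -000✓ -010✓ 0-10 00-0✓ 001- 1-00 10-0✓
Round 2: -0-0
PIs = {-0-0, 0-10, 001-, 0101, 1-00}
Coverage chart:
  m2: -0-0,0-10,001-
  m5: 0101 ←essential
  m8: -0-0,1-00
  m10: -0-0 ←essential
  m12: 1-00 ←essential
Essential: -0-0, 0101, 1-00

3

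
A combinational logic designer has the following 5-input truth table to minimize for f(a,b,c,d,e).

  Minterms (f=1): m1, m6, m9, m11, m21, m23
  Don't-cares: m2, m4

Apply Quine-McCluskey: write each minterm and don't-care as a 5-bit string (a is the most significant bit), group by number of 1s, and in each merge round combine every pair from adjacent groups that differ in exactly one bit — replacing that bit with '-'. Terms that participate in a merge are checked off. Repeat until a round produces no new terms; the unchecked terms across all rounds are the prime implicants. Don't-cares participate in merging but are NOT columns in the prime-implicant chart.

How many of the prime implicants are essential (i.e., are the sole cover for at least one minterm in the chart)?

3

Round 0: 00001✓ 00010✓ 00100✓ 00110✓ 01001✓ 01011✓ 10101✓ 10111✓
Round 1: 0-001 00-10 001-0 010-1 101-1
PIs = {0-001, 00-10, 001-0, 010-1, 101-1}
Coverage chart:
  m1: 0-001 ←essential
  m6: 00-10,001-0
  m9: 0-001,010-1
  m11: 010-1 ←essential
  m21: 101-1 ←essential
  m23: 101-1 ←essential
Essential: 0-001, 010-1, 101-1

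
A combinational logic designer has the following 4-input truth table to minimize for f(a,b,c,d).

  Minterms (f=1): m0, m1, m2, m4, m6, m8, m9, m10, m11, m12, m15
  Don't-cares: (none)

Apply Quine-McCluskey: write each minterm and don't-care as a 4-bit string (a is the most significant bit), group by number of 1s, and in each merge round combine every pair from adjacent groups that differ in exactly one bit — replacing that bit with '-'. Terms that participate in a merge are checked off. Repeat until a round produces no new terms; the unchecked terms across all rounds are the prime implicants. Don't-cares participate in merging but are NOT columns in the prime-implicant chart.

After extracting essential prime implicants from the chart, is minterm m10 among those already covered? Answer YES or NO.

[col 0] 0000*, 0001*, 0010*, 0100*, 0110*, 1000*, 1001*, 1010*, 1011*, 1100*, 1111*
[col 1] -000*, -001*, -010*, -100*, 0-00*, 0-10*, 00-0*, 000-*, 01-0*, 1-00*, 1-11, 10-0*, 10-1*, 100-*, 101-*
[col 2] --00, -0-0, -00-, 0--0, 10--
Prime implicants: --00, -0-0, -00-, 0--0, 1-11, 10--
PI chart (minterm → PIs covering it):
  0 | --00,-0-0,-00-,0--0
  1 | -00-  (sole → essential)
  2 | -0-0,0--0
  4 | --00,0--0
  6 | 0--0  (sole → essential)
  8 | --00,-0-0,-00-,10--
  9 | -00-,10--
  10 | -0-0,10--
  11 | 1-11,10--
  12 | --00  (sole → essential)
  15 | 1-11  (sole → essential)
Essential prime implicants: --00, -00-, 0--0, 1-11

NO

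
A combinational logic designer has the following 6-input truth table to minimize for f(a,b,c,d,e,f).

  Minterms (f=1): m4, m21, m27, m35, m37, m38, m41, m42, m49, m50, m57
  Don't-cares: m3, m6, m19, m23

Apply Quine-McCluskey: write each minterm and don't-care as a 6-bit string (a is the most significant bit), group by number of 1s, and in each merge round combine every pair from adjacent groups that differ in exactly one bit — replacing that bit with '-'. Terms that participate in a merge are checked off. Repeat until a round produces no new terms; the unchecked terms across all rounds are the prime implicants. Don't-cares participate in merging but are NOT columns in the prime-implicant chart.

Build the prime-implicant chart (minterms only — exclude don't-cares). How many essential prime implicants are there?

10

size-2^0 implicants → 000011(✓)  000100(✓)  000110(✓)  010011(✓)  010101(✓)  010111(✓)  011011(✓)  100011(✓)  100101  100110(✓)  101001(✓)  101010  110001(✓)  110010  111001(✓)
size-2^1 implicants → -00011  -00110  0-0011  0001-0  01-011  010-11  0101-1  1-1001  11-001
Unchecked terms (primes): -00011, -00110, 0-0011, 0001-0, 01-011, 010-11, 0101-1, 1-1001, 100101, 101010, 11-001, 110010
Minterm coverage:
  m4 ⊆ 0001-0 [E]
  m21 ⊆ 0101-1 [E]
  m27 ⊆ 01-011 [E]
  m35 ⊆ -00011 [E]
  m37 ⊆ 100101 [E]
  m38 ⊆ -00110 [E]
  m41 ⊆ 1-1001 [E]
  m42 ⊆ 101010 [E]
  m49 ⊆ 11-001 [E]
  m50 ⊆ 110010 [E]
  m57 ⊆ 1-1001,11-001
E = {-00011, -00110, 0001-0, 01-011, 0101-1, 1-1001, 100101, 101010, 11-001, 110010}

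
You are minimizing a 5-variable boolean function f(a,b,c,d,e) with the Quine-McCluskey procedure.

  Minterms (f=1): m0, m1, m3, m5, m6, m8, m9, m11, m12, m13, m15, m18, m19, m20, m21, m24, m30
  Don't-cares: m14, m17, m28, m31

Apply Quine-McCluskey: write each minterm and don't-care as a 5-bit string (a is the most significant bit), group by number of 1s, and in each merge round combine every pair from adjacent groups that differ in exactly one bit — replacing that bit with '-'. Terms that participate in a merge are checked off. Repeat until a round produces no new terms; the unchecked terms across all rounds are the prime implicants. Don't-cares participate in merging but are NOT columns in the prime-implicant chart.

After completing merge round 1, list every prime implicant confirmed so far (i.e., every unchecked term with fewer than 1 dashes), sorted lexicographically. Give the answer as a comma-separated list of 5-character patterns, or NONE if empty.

[col 0] 00000*, 00001*, 00011*, 00101*, 00110*, 01000*, 01001*, 01011*, 01100*, 01101*, 01110*, 01111*, 10001*, 10010*, 10011*, 10100*, 10101*, 11000*, 11100*, 11110*, 11111*
[col 1] -0001*, -0011*, -0101*, -1000*, -1100*, -1110*, -1111*, 0-000*, 0-001*, 0-011*, 0-101*, 0-110, 00-01*, 000-1*, 0000-*, 01-00*, 01-01*, 01-11*, 010-1*, 0100-*, 011-0*, 011-1*, 0110-*, 0111-*, 1-100, 10-01*, 100-1*, 1001-, 1010-, 11-00*, 111-0*, 1111-*
[col 2] -0-01, -00-1, -1-00, -11-0, -111-, 0--01, 0-0-1, 0-00-, 01--1, 01-0-, 011--
Prime implicants: -0-01, -00-1, -1-00, -11-0, -111-, 0--01, 0-0-1, 0-00-, 0-110, 01--1, 01-0-, 011--, 1-100, 1001-, 1010-

NONE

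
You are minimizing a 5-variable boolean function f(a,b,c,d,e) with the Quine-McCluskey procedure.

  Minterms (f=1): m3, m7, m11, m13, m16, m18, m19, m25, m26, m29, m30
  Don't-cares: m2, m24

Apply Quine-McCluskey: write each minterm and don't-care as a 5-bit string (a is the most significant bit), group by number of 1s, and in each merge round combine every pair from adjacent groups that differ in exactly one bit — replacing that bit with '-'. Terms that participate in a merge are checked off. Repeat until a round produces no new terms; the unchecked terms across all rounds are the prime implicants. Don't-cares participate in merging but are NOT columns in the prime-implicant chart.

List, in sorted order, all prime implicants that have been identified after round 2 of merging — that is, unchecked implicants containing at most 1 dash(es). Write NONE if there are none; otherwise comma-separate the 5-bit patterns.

-1101, 0-011, 00-11, 11-01, 11-10, 1100-

Round 0: 00010✓ 00011✓ 00111✓ 01011✓ 01101✓ 10000✓ 10010✓ 10011✓ 11000✓ 11001✓ 11010✓ 11101✓ 11110✓
Round 1: -0010✓ -0011✓ -1101 0-011 00-11 0001-✓ 1-000✓ 1-010✓ 100-0✓ 1001-✓ 11-01 11-10 110-0✓ 1100-
Round 2: -001- 1-0-0
PIs = {-001-, -1101, 0-011, 00-11, 1-0-0, 11-01, 11-10, 1100-}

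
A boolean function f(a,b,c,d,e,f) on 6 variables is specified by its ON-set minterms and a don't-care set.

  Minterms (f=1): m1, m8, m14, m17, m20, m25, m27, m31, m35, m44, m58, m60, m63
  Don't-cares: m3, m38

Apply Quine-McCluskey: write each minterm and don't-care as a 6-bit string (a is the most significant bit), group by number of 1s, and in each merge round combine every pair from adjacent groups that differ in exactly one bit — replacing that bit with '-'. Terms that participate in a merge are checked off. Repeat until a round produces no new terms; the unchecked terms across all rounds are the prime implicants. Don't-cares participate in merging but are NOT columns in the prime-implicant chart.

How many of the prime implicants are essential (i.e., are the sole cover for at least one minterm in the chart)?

7

size-2^0 implicants → 000001(✓)  000011(✓)  001000  001110  010001(✓)  010100  011001(✓)  011011(✓)  011111(✓)  100011(✓)  100110  101100(✓)  111010  111100(✓)  111111(✓)
size-2^1 implicants → -00011  -11111  0-0001  0000-1  01-001  011-11  0110-1  1-1100
Unchecked terms (primes): -00011, -11111, 0-0001, 0000-1, 001000, 001110, 01-001, 010100, 011-11, 0110-1, 1-1100, 100110, 111010
Minterm coverage:
  m1 ⊆ 0-0001,0000-1
  m8 ⊆ 001000 [E]
  m14 ⊆ 001110 [E]
  m17 ⊆ 0-0001,01-001
  m20 ⊆ 010100 [E]
  m25 ⊆ 01-001,0110-1
  m27 ⊆ 011-11,0110-1
  m31 ⊆ -11111,011-11
  m35 ⊆ -00011 [E]
  m44 ⊆ 1-1100 [E]
  m58 ⊆ 111010 [E]
  m60 ⊆ 1-1100 [E]
  m63 ⊆ -11111 [E]
E = {-00011, -11111, 001000, 001110, 010100, 1-1100, 111010}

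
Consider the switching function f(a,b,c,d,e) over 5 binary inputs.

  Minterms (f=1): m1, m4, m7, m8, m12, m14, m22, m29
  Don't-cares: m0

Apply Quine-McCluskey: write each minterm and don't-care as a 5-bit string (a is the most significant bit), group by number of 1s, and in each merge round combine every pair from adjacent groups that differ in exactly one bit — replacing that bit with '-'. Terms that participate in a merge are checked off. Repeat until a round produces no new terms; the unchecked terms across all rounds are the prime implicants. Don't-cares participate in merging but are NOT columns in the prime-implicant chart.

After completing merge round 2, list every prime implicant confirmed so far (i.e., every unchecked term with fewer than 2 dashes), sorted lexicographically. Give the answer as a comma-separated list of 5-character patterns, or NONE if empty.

[col 0] 00000*, 00001*, 00100*, 00111, 01000*, 01100*, 01110*, 10110, 11101
[col 1] 0-000*, 0-100*, 00-00*, 0000-, 01-00*, 011-0
[col 2] 0--00
Prime implicants: 0--00, 0000-, 00111, 011-0, 10110, 11101

0000-, 00111, 011-0, 10110, 11101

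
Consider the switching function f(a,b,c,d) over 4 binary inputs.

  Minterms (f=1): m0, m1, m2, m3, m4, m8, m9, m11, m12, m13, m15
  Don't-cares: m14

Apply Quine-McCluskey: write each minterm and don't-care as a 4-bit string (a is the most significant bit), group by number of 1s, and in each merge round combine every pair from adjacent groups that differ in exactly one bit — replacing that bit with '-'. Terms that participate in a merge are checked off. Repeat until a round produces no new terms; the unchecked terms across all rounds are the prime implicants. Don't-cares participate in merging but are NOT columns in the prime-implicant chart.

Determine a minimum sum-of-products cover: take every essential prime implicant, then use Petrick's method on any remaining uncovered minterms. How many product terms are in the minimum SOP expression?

3

[col 0] 0000*, 0001*, 0010*, 0011*, 0100*, 1000*, 1001*, 1011*, 1100*, 1101*, 1110*, 1111*
[col 1] -000*, -001*, -011*, -100*, 0-00*, 00-0*, 00-1*, 000-*, 001-*, 1-00*, 1-01*, 1-11*, 10-1*, 100-*, 11-0*, 11-1*, 110-*, 111-*
[col 2] --00, -0-1, -00-, 00--, 1--1, 1-0-, 11--
Prime implicants: --00, -0-1, -00-, 00--, 1--1, 1-0-, 11--
PI chart (minterm → PIs covering it):
  0 | --00,-00-,00--
  1 | -0-1,-00-,00--
  2 | 00--  (sole → essential)
  3 | -0-1,00--
  4 | --00  (sole → essential)
  8 | --00,-00-,1-0-
  9 | -0-1,-00-,1--1,1-0-
  11 | -0-1,1--1
  12 | --00,1-0-,11--
  13 | 1--1,1-0-,11--
  15 | 1--1,11--
Essential prime implicants: --00, 00--
Petrick residual → 1--1
Minimum SOP uses 3 PIs: c'd' + a'b' + ad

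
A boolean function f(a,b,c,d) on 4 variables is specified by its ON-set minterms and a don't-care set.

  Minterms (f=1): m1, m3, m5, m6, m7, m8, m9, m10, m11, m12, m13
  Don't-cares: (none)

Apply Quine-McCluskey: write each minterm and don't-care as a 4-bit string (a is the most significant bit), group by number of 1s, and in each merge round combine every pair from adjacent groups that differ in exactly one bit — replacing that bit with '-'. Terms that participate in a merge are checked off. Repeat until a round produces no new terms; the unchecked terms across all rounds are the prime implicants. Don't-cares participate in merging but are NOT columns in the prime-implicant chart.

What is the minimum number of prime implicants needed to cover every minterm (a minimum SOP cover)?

size-2^0 implicants → 0001(✓)  0011(✓)  0101(✓)  0110(✓)  0111(✓)  1000(✓)  1001(✓)  1010(✓)  1011(✓)  1100(✓)  1101(✓)
size-2^1 implicants → -001(✓)  -011(✓)  -101(✓)  0-01(✓)  0-11(✓)  00-1(✓)  01-1(✓)  011-  1-00(✓)  1-01(✓)  10-0(✓)  10-1(✓)  100-(✓)  101-(✓)  110-(✓)
size-2^2 implicants → --01  -0-1  0--1  1-0-  10--
Unchecked terms (primes): --01, -0-1, 0--1, 011-, 1-0-, 10--
Minterm coverage:
  m1 ⊆ --01,-0-1,0--1
  m3 ⊆ -0-1,0--1
  m5 ⊆ --01,0--1
  m6 ⊆ 011- [E]
  m7 ⊆ 0--1,011-
  m8 ⊆ 1-0-,10--
  m9 ⊆ --01,-0-1,1-0-,10--
  m10 ⊆ 10-- [E]
  m11 ⊆ -0-1,10--
  m12 ⊆ 1-0- [E]
  m13 ⊆ --01,1-0-
E = {011-, 1-0-, 10--}
Petrick residual → 0--1
Cover = a'd + a'bc + ac' + ab'  |cover|=4

4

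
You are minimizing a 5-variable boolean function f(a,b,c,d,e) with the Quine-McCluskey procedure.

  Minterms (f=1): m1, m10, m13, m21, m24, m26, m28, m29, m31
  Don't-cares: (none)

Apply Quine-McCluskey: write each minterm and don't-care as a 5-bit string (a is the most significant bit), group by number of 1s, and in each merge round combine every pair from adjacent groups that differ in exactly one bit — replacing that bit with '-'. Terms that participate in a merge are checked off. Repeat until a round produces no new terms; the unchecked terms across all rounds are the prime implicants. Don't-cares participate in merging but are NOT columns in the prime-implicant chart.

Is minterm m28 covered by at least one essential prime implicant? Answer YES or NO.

Round 0: 00001 01010✓ 01101✓ 10101✓ 11000✓ 11010✓ 11100✓ 11101✓ 11111✓
Round 1: -1010 -1101 1-101 11-00 110-0 111-1 1110-
PIs = {-1010, -1101, 00001, 1-101, 11-00, 110-0, 111-1, 1110-}
Coverage chart:
  m1: 00001 ←essential
  m10: -1010 ←essential
  m13: -1101 ←essential
  m21: 1-101 ←essential
  m24: 11-00,110-0
  m26: -1010,110-0
  m28: 11-00,1110-
  m29: -1101,1-101,111-1,1110-
  m31: 111-1 ←essential
Essential: -1010, -1101, 00001, 1-101, 111-1

NO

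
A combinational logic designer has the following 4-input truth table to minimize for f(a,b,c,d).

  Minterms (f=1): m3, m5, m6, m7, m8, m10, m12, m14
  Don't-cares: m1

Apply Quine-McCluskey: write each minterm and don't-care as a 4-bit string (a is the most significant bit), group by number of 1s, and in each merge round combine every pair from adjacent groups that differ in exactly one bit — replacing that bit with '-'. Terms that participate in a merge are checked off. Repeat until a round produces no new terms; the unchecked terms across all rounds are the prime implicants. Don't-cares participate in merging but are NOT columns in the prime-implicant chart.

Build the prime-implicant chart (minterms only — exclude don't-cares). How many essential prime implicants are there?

[col 0] 0001*, 0011*, 0101*, 0110*, 0111*, 1000*, 1010*, 1100*, 1110*
[col 1] -110, 0-01*, 0-11*, 00-1*, 01-1*, 011-, 1-00*, 1-10*, 10-0*, 11-0*
[col 2] 0--1, 1--0
Prime implicants: -110, 0--1, 011-, 1--0
PI chart (minterm → PIs covering it):
  3 | 0--1  (sole → essential)
  5 | 0--1  (sole → essential)
  6 | -110,011-
  7 | 0--1,011-
  8 | 1--0  (sole → essential)
  10 | 1--0  (sole → essential)
  12 | 1--0  (sole → essential)
  14 | -110,1--0
Essential prime implicants: 0--1, 1--0

2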